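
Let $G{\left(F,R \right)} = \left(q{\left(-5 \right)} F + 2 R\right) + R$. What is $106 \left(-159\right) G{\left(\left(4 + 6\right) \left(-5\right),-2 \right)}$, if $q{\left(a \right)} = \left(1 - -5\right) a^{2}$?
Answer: $126506124$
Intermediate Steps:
$q{\left(a \right)} = 6 a^{2}$ ($q{\left(a \right)} = \left(1 + 5\right) a^{2} = 6 a^{2}$)
$G{\left(F,R \right)} = 3 R + 150 F$ ($G{\left(F,R \right)} = \left(6 \left(-5\right)^{2} F + 2 R\right) + R = \left(6 \cdot 25 F + 2 R\right) + R = \left(150 F + 2 R\right) + R = \left(2 R + 150 F\right) + R = 3 R + 150 F$)
$106 \left(-159\right) G{\left(\left(4 + 6\right) \left(-5\right),-2 \right)} = 106 \left(-159\right) \left(3 \left(-2\right) + 150 \left(4 + 6\right) \left(-5\right)\right) = - 16854 \left(-6 + 150 \cdot 10 \left(-5\right)\right) = - 16854 \left(-6 + 150 \left(-50\right)\right) = - 16854 \left(-6 - 7500\right) = \left(-16854\right) \left(-7506\right) = 126506124$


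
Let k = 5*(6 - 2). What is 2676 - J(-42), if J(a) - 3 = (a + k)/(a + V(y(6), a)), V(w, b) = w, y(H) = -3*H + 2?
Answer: 77506/29 ≈ 2672.6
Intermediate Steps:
y(H) = 2 - 3*H
k = 20 (k = 5*4 = 20)
J(a) = 3 + (20 + a)/(-16 + a) (J(a) = 3 + (a + 20)/(a + (2 - 3*6)) = 3 + (20 + a)/(a + (2 - 18)) = 3 + (20 + a)/(a - 16) = 3 + (20 + a)/(-16 + a))
2676 - J(-42) = 2676 - 4*(-7 - 42)/(-16 - 42) = 2676 - 4*(-49)/(-58) = 2676 - 4*(-1)*(-49)/58 = 2676 - 1*98/29 = 2676 - 98/29 = 77506/29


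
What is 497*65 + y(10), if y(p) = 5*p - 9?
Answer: 32346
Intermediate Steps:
y(p) = -9 + 5*p
497*65 + y(10) = 497*65 + (-9 + 5*10) = 32305 + (-9 + 50) = 32305 + 41 = 32346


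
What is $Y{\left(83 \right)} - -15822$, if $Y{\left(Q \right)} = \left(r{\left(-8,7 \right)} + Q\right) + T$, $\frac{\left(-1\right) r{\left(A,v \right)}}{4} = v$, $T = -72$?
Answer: $15805$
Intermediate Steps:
$r{\left(A,v \right)} = - 4 v$
$Y{\left(Q \right)} = -100 + Q$ ($Y{\left(Q \right)} = \left(\left(-4\right) 7 + Q\right) - 72 = \left(-28 + Q\right) - 72 = -100 + Q$)
$Y{\left(83 \right)} - -15822 = \left(-100 + 83\right) - -15822 = -17 + 15822 = 15805$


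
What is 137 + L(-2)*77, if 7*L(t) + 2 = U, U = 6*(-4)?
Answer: -149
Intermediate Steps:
U = -24
L(t) = -26/7 (L(t) = -2/7 + (⅐)*(-24) = -2/7 - 24/7 = -26/7)
137 + L(-2)*77 = 137 - 26/7*77 = 137 - 286 = -149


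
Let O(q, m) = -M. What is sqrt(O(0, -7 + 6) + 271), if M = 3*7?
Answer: 5*sqrt(10) ≈ 15.811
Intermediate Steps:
M = 21
O(q, m) = -21 (O(q, m) = -1*21 = -21)
sqrt(O(0, -7 + 6) + 271) = sqrt(-21 + 271) = sqrt(250) = 5*sqrt(10)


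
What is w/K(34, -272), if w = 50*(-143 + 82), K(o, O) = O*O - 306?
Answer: -1525/36839 ≈ -0.041396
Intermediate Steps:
K(o, O) = -306 + O² (K(o, O) = O² - 306 = -306 + O²)
w = -3050 (w = 50*(-61) = -3050)
w/K(34, -272) = -3050/(-306 + (-272)²) = -3050/(-306 + 73984) = -3050/73678 = -3050*1/73678 = -1525/36839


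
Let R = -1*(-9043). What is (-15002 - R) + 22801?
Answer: -1244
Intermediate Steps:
R = 9043
(-15002 - R) + 22801 = (-15002 - 1*9043) + 22801 = (-15002 - 9043) + 22801 = -24045 + 22801 = -1244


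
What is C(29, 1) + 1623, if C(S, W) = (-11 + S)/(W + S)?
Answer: 8118/5 ≈ 1623.6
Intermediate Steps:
C(S, W) = (-11 + S)/(S + W)
C(29, 1) + 1623 = (-11 + 29)/(29 + 1) + 1623 = 18/30 + 1623 = (1/30)*18 + 1623 = 3/5 + 1623 = 8118/5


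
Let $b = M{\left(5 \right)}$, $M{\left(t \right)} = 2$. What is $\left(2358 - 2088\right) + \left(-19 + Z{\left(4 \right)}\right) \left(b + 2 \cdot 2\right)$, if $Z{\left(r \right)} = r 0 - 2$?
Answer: $144$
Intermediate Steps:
$b = 2$
$Z{\left(r \right)} = -2$ ($Z{\left(r \right)} = 0 - 2 = -2$)
$\left(2358 - 2088\right) + \left(-19 + Z{\left(4 \right)}\right) \left(b + 2 \cdot 2\right) = \left(2358 - 2088\right) + \left(-19 - 2\right) \left(2 + 2 \cdot 2\right) = 270 - 21 \left(2 + 4\right) = 270 - 126 = 144$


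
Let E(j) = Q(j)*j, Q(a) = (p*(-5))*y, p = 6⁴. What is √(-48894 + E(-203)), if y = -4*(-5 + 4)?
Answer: √5212866 ≈ 2283.2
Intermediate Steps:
y = 4 (y = -4*(-1) = 4)
p = 1296
Q(a) = -25920 (Q(a) = (1296*(-5))*4 = -6480*4 = -25920)
E(j) = -25920*j
√(-48894 + E(-203)) = √(-48894 - 25920*(-203)) = √(-48894 + 5261760) = √5212866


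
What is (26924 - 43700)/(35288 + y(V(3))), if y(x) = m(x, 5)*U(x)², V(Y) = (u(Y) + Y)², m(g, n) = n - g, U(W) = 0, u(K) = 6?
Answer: -2097/4411 ≈ -0.47540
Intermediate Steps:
V(Y) = (6 + Y)²
y(x) = 0 (y(x) = (5 - x)*0² = (5 - x)*0 = 0)
(26924 - 43700)/(35288 + y(V(3))) = (26924 - 43700)/(35288 + 0) = -16776/35288 = -16776*1/35288 = -2097/4411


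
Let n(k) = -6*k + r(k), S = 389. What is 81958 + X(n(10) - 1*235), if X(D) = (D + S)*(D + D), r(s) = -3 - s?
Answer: 32062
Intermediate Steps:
n(k) = -3 - 7*k (n(k) = -6*k + (-3 - k) = -3 - 7*k)
X(D) = 2*D*(389 + D) (X(D) = (D + 389)*(D + D) = (389 + D)*(2*D) = 2*D*(389 + D))
81958 + X(n(10) - 1*235) = 81958 + 2*((-3 - 7*10) - 1*235)*(389 + ((-3 - 7*10) - 1*235)) = 81958 + 2*((-3 - 70) - 235)*(389 + ((-3 - 70) - 235)) = 81958 + 2*(-73 - 235)*(389 + (-73 - 235)) = 81958 + 2*(-308)*(389 - 308) = 81958 + 2*(-308)*81 = 81958 - 49896 = 32062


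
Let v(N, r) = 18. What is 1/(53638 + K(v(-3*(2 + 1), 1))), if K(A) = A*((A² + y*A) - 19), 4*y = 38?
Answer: 1/62206 ≈ 1.6076e-5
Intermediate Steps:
y = 19/2 (y = (¼)*38 = 19/2 ≈ 9.5000)
K(A) = A*(-19 + A² + 19*A/2) (K(A) = A*((A² + 19*A/2) - 19) = A*(-19 + A² + 19*A/2))
1/(53638 + K(v(-3*(2 + 1), 1))) = 1/(53638 + (½)*18*(-38 + 2*18² + 19*18)) = 1/(53638 + (½)*18*(-38 + 2*324 + 342)) = 1/(53638 + (½)*18*(-38 + 648 + 342)) = 1/(53638 + (½)*18*952) = 1/(53638 + 8568) = 1/62206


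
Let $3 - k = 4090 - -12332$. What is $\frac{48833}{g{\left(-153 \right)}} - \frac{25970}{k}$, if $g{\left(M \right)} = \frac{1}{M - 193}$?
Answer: $- \frac{277418977372}{16419} \approx -1.6896 \cdot 10^{7}$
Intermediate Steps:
$g{\left(M \right)} = \frac{1}{-193 + M}$
$k = -16419$ ($k = 3 - \left(4090 - -12332\right) = 3 - \left(4090 + 12332\right) = 3 - 16422 = -16419$)
$\frac{48833}{g{\left(-153 \right)}} - \frac{25970}{k} = \frac{48833}{\frac{1}{-193 - 153}} - \frac{25970}{-16419} = \frac{48833}{\frac{1}{-346}} - - \frac{25970}{16419} = \frac{48833}{- \frac{1}{346}} + \frac{25970}{16419} = 48833 \left(-346\right) + \frac{25970}{16419} = -16896218 + \frac{25970}{16419} = - \frac{277418977372}{16419}$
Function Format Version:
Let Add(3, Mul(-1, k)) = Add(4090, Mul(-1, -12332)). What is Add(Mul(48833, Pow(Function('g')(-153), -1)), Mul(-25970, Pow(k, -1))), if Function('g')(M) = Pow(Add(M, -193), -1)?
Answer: Rational(-277418977372, 16419) ≈ -1.6896e+7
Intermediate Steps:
Function('g')(M) = Pow(Add(-193, M), -1)
k = -16419 (k = Add(3, Mul(-1, Add(4090, Mul(-1, -12332)))) = Add(3, Mul(-1, Add(4090, 12332))) = Add(3, Mul(-1, 16422)) = Add(3, -16422) = -16419)
Add(Mul(48833, Pow(Function('g')(-153), -1)), Mul(-25970, Pow(k, -1))) = Add(Mul(48833, Pow(Pow(Add(-193, -153), -1), -1)), Mul(-25970, Pow(-16419, -1))) = Add(Mul(48833, Pow(Pow(-346, -1), -1)), Mul(-25970, Rational(-1, 16419))) = Add(Mul(48833, Pow(Rational(-1, 346), -1)), Rational(25970, 16419)) = Add(Mul(48833, -346), Rational(25970, 16419)) = Add(-16896218, Rational(25970, 16419)) = Rational(-277418977372, 16419)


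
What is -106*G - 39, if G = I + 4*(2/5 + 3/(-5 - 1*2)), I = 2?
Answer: -8361/35 ≈ -238.89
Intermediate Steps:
G = 66/35 (G = 2 + 4*(2/5 + 3/(-5 - 1*2)) = 2 + 4*(2*(⅕) + 3/(-5 - 2)) = 2 + 4*(⅖ + 3/(-7)) = 2 + 4*(⅖ + 3*(-⅐)) = 2 + 4*(⅖ - 3/7) = 2 + 4*(-1/35) = 2 - 4/35 = 66/35 ≈ 1.8857)
-106*G - 39 = -106*66/35 - 39 = -6996/35 - 39 = -8361/35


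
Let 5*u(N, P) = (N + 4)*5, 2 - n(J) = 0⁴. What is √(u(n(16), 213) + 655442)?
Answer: 2*√163862 ≈ 809.60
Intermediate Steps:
n(J) = 2 (n(J) = 2 - 1*0⁴ = 2 - 1*0 = 2 + 0 = 2)
u(N, P) = 4 + N (u(N, P) = ((N + 4)*5)/5 = ((4 + N)*5)/5 = (20 + 5*N)/5 = 4 + N)
√(u(n(16), 213) + 655442) = √((4 + 2) + 655442) = √(6 + 655442) = √655448 = 2*√163862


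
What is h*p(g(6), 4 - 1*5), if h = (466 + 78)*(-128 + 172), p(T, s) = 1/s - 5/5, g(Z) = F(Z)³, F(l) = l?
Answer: -47872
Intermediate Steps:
g(Z) = Z³
p(T, s) = -1 + 1/s (p(T, s) = 1/s - 5*⅕ = 1/s - 1 = -1 + 1/s)
h = 23936 (h = 544*44 = 23936)
h*p(g(6), 4 - 1*5) = 23936*((1 - (4 - 1*5))/(4 - 1*5)) = 23936*((1 - (4 - 5))/(4 - 5)) = 23936*((1 - 1*(-1))/(-1)) = 23936*(-(1 + 1)) = 23936*(-1*2) = 23936*(-2) = -47872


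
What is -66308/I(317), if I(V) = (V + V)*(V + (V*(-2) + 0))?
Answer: 33154/100489 ≈ 0.32993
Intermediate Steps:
I(V) = -2*V² (I(V) = (2*V)*(V + (-2*V + 0)) = (2*V)*(V - 2*V) = (2*V)*(-V) = -2*V²)
-66308/I(317) = -66308/((-2*317²)) = -66308/((-2*100489)) = -66308/(-200978) = -66308*(-1/200978) = 33154/100489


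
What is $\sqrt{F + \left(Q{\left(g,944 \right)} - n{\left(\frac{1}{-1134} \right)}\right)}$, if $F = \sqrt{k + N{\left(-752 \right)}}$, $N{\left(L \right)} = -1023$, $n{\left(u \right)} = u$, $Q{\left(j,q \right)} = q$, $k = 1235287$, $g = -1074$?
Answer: $\frac{\sqrt{14986958 + 31752 \sqrt{308566}}}{126} \approx 45.332$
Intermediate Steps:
$F = 2 \sqrt{308566}$ ($F = \sqrt{1235287 - 1023} = \sqrt{1234264} = 2 \sqrt{308566} \approx 1111.0$)
$\sqrt{F + \left(Q{\left(g,944 \right)} - n{\left(\frac{1}{-1134} \right)}\right)} = \sqrt{2 \sqrt{308566} + \left(944 - \frac{1}{-1134}\right)} = \sqrt{2 \sqrt{308566} + \left(944 - - \frac{1}{1134}\right)} = \sqrt{2 \sqrt{308566} + \left(944 + \frac{1}{1134}\right)} = \sqrt{2 \sqrt{308566} + \frac{1070497}{1134}} = \sqrt{\frac{1070497}{1134} + 2 \sqrt{308566}}$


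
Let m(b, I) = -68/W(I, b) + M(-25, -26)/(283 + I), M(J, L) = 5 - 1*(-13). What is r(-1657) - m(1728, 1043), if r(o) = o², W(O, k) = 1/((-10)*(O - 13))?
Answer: 452000026/221 ≈ 2.0452e+6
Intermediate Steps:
M(J, L) = 18 (M(J, L) = 5 + 13 = 18)
W(O, k) = -1/(10*(-13 + O))
m(b, I) = -8840 + 18/(283 + I) + 680*I (m(b, I) = -(8840 - 680*I) + 18/(283 + I) = -68*(130 - 10*I) + 18/(283 + I) = (-8840 + 680*I) + 18/(283 + I) = -8840 + 18/(283 + I) + 680*I)
r(-1657) - m(1728, 1043) = (-1657)² - 2*(9 + 340*(-13 + 1043)*(283 + 1043))/(283 + 1043) = 2745649 - 2*(9 + 340*1030*1326)/1326 = 2745649 - 2*(9 + 464365200)/1326 = 2745649 - 2*464365209/1326 = 2745649 - 1*154788403/221 = 2745649 - 154788403/221 = 452000026/221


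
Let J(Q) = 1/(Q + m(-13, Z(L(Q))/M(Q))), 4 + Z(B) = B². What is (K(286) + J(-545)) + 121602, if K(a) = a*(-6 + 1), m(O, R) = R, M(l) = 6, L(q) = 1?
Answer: 131107650/1091 ≈ 1.2017e+5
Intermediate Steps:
Z(B) = -4 + B²
K(a) = -5*a (K(a) = a*(-5) = -5*a)
J(Q) = 1/(-½ + Q) (J(Q) = 1/(Q + (-4 + 1²)/6) = 1/(Q + (-4 + 1)*(⅙)) = 1/(Q - 3*⅙) = 1/(Q - ½) = 1/(-½ + Q))
(K(286) + J(-545)) + 121602 = (-5*286 + 2/(-1 + 2*(-545))) + 121602 = (-1430 + 2/(-1 - 1090)) + 121602 = (-1430 + 2/(-1091)) + 121602 = (-1430 + 2*(-1/1091)) + 121602 = (-1430 - 2/1091) + 121602 = -1560132/1091 + 121602 = 131107650/1091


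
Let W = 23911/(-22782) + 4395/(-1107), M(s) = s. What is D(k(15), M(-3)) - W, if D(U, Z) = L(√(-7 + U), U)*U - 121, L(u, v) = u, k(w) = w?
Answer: -324998243/2802186 + 30*√2 ≈ -73.554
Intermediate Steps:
D(U, Z) = -121 + U*√(-7 + U) (D(U, Z) = √(-7 + U)*U - 121 = U*√(-7 + U) - 121 = -121 + U*√(-7 + U))
W = -14066263/2802186 (W = 23911*(-1/22782) + 4395*(-1/1107) = -23911/22782 - 1465/369 = -14066263/2802186 ≈ -5.0197)
D(k(15), M(-3)) - W = (-121 + 15*√(-7 + 15)) - 1*(-14066263/2802186) = (-121 + 15*√8) + 14066263/2802186 = (-121 + 15*(2*√2)) + 14066263/2802186 = (-121 + 30*√2) + 14066263/2802186 = -324998243/2802186 + 30*√2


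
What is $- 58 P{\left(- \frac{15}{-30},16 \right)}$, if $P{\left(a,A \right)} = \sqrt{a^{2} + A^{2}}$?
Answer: $- 145 \sqrt{41} \approx -928.45$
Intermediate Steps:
$P{\left(a,A \right)} = \sqrt{A^{2} + a^{2}}$
$- 58 P{\left(- \frac{15}{-30},16 \right)} = - 58 \sqrt{16^{2} + \left(- \frac{15}{-30}\right)^{2}} = - 58 \sqrt{256 + \left(\left(-15\right) \left(- \frac{1}{30}\right)\right)^{2}} = - 58 \sqrt{256 + \left(\frac{1}{2}\right)^{2}} = - 58 \sqrt{256 + \frac{1}{4}} = - 58 \sqrt{\frac{1025}{4}} = - 58 \frac{5 \sqrt{41}}{2} = - 145 \sqrt{41}$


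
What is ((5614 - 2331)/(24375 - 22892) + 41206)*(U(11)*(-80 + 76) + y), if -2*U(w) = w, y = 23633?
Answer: 1445599179555/1483 ≈ 9.7478e+8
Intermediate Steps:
U(w) = -w/2
((5614 - 2331)/(24375 - 22892) + 41206)*(U(11)*(-80 + 76) + y) = ((5614 - 2331)/(24375 - 22892) + 41206)*((-½*11)*(-80 + 76) + 23633) = (3283/1483 + 41206)*(-11/2*(-4) + 23633) = (3283*(1/1483) + 41206)*(22 + 23633) = (3283/1483 + 41206)*23655 = (61111781/1483)*23655 = 1445599179555/1483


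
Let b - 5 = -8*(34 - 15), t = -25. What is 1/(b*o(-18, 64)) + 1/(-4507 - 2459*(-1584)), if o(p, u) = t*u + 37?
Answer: 1251545/281690662176 ≈ 4.4430e-6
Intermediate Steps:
o(p, u) = 37 - 25*u (o(p, u) = -25*u + 37 = 37 - 25*u)
b = -147 (b = 5 - 8*(34 - 15) = 5 - 8*19 = 5 - 152 = -147)
1/(b*o(-18, 64)) + 1/(-4507 - 2459*(-1584)) = 1/((-147)*(37 - 25*64)) + 1/(-4507 - 2459*(-1584)) = -1/(147*(37 - 1600)) - 1/1584/(-6966) = -1/147/(-1563) - 1/6966*(-1/1584) = -1/147*(-1/1563) + 1/11034144 = 1/229761 + 1/11034144 = 1251545/281690662176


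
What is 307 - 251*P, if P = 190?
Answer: -47383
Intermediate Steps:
307 - 251*P = 307 - 251*190 = 307 - 47690 = -47383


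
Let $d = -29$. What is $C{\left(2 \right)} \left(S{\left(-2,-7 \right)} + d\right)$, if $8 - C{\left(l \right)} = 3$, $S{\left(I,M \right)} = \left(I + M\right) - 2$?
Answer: $-200$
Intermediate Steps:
$S{\left(I,M \right)} = -2 + I + M$
$C{\left(l \right)} = 5$ ($C{\left(l \right)} = 8 - 3 = 5$)
$C{\left(2 \right)} \left(S{\left(-2,-7 \right)} + d\right) = 5 \left(\left(-2 - 2 - 7\right) - 29\right) = 5 \left(-11 - 29\right) = 5 \left(-40\right) = -200$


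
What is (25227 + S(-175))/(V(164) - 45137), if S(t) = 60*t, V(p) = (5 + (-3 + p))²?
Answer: -14727/17581 ≈ -0.83767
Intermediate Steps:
V(p) = (2 + p)²
(25227 + S(-175))/(V(164) - 45137) = (25227 + 60*(-175))/((2 + 164)² - 45137) = (25227 - 10500)/(166² - 45137) = 14727/(27556 - 45137) = 14727/(-17581) = 14727*(-1/17581) = -14727/17581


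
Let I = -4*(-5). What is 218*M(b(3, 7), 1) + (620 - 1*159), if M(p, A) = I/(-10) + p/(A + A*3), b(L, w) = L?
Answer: 377/2 ≈ 188.50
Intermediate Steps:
I = 20
M(p, A) = -2 + p/(4*A) (M(p, A) = 20/(-10) + p/(A + A*3) = 20*(-1/10) + p/(A + 3*A) = -2 + p/((4*A)) = -2 + p*(1/(4*A)) = -2 + p/(4*A))
218*M(b(3, 7), 1) + (620 - 1*159) = 218*(-2 + (1/4)*3/1) + (620 - 1*159) = 218*(-2 + (1/4)*3*1) + (620 - 159) = 218*(-2 + 3/4) + 461 = 218*(-5/4) + 461 = -545/2 + 461 = 377/2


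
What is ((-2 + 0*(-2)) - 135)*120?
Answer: -16440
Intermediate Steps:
((-2 + 0*(-2)) - 135)*120 = ((-2 + 0) - 135)*120 = (-2 - 135)*120 = -137*120 = -16440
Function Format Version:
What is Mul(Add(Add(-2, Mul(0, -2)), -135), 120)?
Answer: -16440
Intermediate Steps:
Mul(Add(Add(-2, Mul(0, -2)), -135), 120) = Mul(Add(Add(-2, 0), -135), 120) = Mul(Add(-2, -135), 120) = Mul(-137, 120) = -16440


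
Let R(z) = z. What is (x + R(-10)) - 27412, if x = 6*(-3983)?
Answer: -51320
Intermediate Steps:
x = -23898
(x + R(-10)) - 27412 = (-23898 - 10) - 27412 = -23908 - 27412 = -51320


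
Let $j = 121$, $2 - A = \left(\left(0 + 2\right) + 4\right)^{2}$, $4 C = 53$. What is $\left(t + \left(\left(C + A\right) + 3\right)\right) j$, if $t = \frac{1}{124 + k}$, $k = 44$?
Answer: $- \frac{360701}{168} \approx -2147.0$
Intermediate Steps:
$C = \frac{53}{4}$ ($C = \frac{1}{4} \cdot 53 = \frac{53}{4} \approx 13.25$)
$A = -34$ ($A = 2 - \left(\left(0 + 2\right) + 4\right)^{2} = 2 - \left(2 + 4\right)^{2} = 2 - 6^{2} = 2 - 36 = -34$)
$t = \frac{1}{168}$ ($t = \frac{1}{124 + 44} = \frac{1}{168} \approx 0.0059524$)
$\left(t + \left(\left(C + A\right) + 3\right)\right) j = \left(\frac{1}{168} + \left(\left(\frac{53}{4} - 34\right) + 3\right)\right) 121 = \left(\frac{1}{168} + \left(- \frac{83}{4} + 3\right)\right) 121 = \left(\frac{1}{168} - \frac{71}{4}\right) 121 = \left(- \frac{2981}{168}\right) 121 = - \frac{360701}{168}$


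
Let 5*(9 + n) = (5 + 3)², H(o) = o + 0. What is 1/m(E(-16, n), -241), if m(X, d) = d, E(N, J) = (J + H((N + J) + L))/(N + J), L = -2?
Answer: -1/241 ≈ -0.0041494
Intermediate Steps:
H(o) = o
n = 19/5 (n = -9 + (5 + 3)²/5 = -9 + (⅕)*8² = -9 + (⅕)*64 = -9 + 64/5 = 19/5 ≈ 3.8000)
E(N, J) = (-2 + N + 2*J)/(J + N) (E(N, J) = (J + ((N + J) - 2))/(N + J) = (J + ((J + N) - 2))/(J + N) = (J + (-2 + J + N))/(J + N) = (-2 + N + 2*J)/(J + N))
1/m(E(-16, n), -241) = 1/(-241) = -1/241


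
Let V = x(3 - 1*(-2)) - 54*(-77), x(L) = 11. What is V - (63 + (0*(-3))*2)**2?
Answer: 200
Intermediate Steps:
V = 4169 (V = 11 - 54*(-77) = 11 + 4158 = 4169)
V - (63 + (0*(-3))*2)**2 = 4169 - (63 + (0*(-3))*2)**2 = 4169 - (63 + 0*2)**2 = 4169 - (63 + 0)**2 = 4169 - 1*63**2 = 4169 - 1*3969 = 4169 - 3969 = 200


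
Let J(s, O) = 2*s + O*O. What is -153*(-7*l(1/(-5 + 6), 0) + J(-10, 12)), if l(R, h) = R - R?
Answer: -18972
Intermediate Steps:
l(R, h) = 0
J(s, O) = O² + 2*s (J(s, O) = 2*s + O² = O² + 2*s)
-153*(-7*l(1/(-5 + 6), 0) + J(-10, 12)) = -153*(-7*0 + (12² + 2*(-10))) = -153*(0 + (144 - 20)) = -153*(0 + 124) = -153*124 = -18972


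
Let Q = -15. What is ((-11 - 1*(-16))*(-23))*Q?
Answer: 1725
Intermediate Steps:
((-11 - 1*(-16))*(-23))*Q = ((-11 - 1*(-16))*(-23))*(-15) = ((-11 + 16)*(-23))*(-15) = (5*(-23))*(-15) = -115*(-15) = 1725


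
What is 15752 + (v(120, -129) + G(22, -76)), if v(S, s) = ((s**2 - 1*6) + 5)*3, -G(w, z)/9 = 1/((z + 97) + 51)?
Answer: 525375/8 ≈ 65672.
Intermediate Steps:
G(w, z) = -9/(148 + z) (G(w, z) = -9/((z + 97) + 51) = -9/((97 + z) + 51) = -9/(148 + z))
v(S, s) = -3 + 3*s**2 (v(S, s) = ((s**2 - 6) + 5)*3 = ((-6 + s**2) + 5)*3 = (-1 + s**2)*3 = -3 + 3*s**2)
15752 + (v(120, -129) + G(22, -76)) = 15752 + ((-3 + 3*(-129)**2) - 9/(148 - 76)) = 15752 + ((-3 + 3*16641) - 9/72) = 15752 + ((-3 + 49923) - 9*1/72) = 15752 + (49920 - 1/8) = 15752 + 399359/8 = 525375/8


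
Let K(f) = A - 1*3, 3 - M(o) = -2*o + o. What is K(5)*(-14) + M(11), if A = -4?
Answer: 112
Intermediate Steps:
M(o) = 3 + o (M(o) = 3 - (-2*o + o) = 3 - (-1)*o = 3 + o)
K(f) = -7 (K(f) = -4 - 1*3 = -4 - 3 = -7)
K(5)*(-14) + M(11) = -7*(-14) + (3 + 11) = 98 + 14 = 112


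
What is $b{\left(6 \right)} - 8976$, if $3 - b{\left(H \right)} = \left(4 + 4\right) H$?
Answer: $-9021$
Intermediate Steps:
$b{\left(H \right)} = 3 - 8 H$ ($b{\left(H \right)} = 3 - \left(4 + 4\right) H = 3 - 8 H$)
$b{\left(6 \right)} - 8976 = \left(3 - 48\right) - 8976 = -45 - 8976 = -9021$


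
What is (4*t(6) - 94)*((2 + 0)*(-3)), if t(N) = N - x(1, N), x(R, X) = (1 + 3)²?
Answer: 804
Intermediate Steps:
x(R, X) = 16 (x(R, X) = 4² = 16)
t(N) = -16 + N (t(N) = N - 1*16 = N - 16 = -16 + N)
(4*t(6) - 94)*((2 + 0)*(-3)) = (4*(-16 + 6) - 94)*((2 + 0)*(-3)) = (4*(-10) - 94)*(2*(-3)) = (-40 - 94)*(-6) = -134*(-6) = 804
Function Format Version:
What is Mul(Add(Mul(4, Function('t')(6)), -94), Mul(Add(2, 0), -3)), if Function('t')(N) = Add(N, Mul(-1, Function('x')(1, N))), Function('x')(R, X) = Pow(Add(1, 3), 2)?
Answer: 804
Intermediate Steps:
Function('x')(R, X) = 16 (Function('x')(R, X) = Pow(4, 2) = 16)
Function('t')(N) = Add(-16, N) (Function('t')(N) = Add(N, Mul(-1, 16)) = Add(N, -16) = Add(-16, N))
Mul(Add(Mul(4, Function('t')(6)), -94), Mul(Add(2, 0), -3)) = Mul(Add(Mul(4, Add(-16, 6)), -94), Mul(Add(2, 0), -3)) = Mul(Add(Mul(4, -10), -94), Mul(2, -3)) = Mul(Add(-40, -94), -6) = Mul(-134, -6) = 804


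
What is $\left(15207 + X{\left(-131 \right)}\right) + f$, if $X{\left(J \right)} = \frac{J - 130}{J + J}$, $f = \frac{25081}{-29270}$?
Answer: $\frac{29154899357}{1917185} \approx 15207.0$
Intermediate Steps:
$f = - \frac{25081}{29270}$ ($f = 25081 \left(- \frac{1}{29270}\right) = - \frac{25081}{29270} \approx -0.85688$)
$X{\left(J \right)} = \frac{-130 + J}{2 J}$
$\left(15207 + X{\left(-131 \right)}\right) + f = \left(15207 + \frac{-130 - 131}{2 \left(-131\right)}\right) - \frac{25081}{29270} = \left(15207 + \frac{1}{2} \left(- \frac{1}{131}\right) \left(-261\right)\right) - \frac{25081}{29270} = \left(15207 + \frac{261}{262}\right) - \frac{25081}{29270} = \frac{3984495}{262} - \frac{25081}{29270} = \frac{29154899357}{1917185}$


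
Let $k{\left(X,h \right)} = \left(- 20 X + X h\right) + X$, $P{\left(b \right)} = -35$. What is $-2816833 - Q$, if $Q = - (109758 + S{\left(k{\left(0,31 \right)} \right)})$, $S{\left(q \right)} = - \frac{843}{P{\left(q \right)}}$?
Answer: $- \frac{94746782}{35} \approx -2.7071 \cdot 10^{6}$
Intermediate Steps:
$k{\left(X,h \right)} = - 19 X + X h$
$S{\left(q \right)} = \frac{843}{35}$ ($S{\left(q \right)} = - \frac{843}{-35} = \left(-843\right) \left(- \frac{1}{35}\right) = \frac{843}{35}$)
$Q = - \frac{3842373}{35}$ ($Q = - (109758 + \frac{843}{35}) = \left(-1\right) \frac{3842373}{35} = - \frac{3842373}{35} \approx -1.0978 \cdot 10^{5}$)
$-2816833 - Q = -2816833 - - \frac{3842373}{35} = -2816833 + \frac{3842373}{35} = - \frac{94746782}{35}$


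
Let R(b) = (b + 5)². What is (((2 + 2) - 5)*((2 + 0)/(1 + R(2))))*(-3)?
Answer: 3/25 ≈ 0.12000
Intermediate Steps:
R(b) = (5 + b)²
(((2 + 2) - 5)*((2 + 0)/(1 + R(2))))*(-3) = (((2 + 2) - 5)*((2 + 0)/(1 + (5 + 2)²)))*(-3) = ((4 - 5)*(2/(1 + 7²)))*(-3) = -2/(1 + 49)*(-3) = -2/50*(-3) = -1*1/25*(-3) = -1/25*(-3) = 3/25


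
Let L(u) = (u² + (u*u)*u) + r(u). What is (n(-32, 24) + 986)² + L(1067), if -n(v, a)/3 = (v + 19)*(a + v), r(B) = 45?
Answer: 1216360573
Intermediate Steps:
n(v, a) = -3*(19 + v)*(a + v) (n(v, a) = -3*(v + 19)*(a + v) = -3*(19 + v)*(a + v))
L(u) = 45 + u² + u³ (L(u) = (u² + (u*u)*u) + 45 = (u² + u²*u) + 45 = (u² + u³) + 45 = 45 + u² + u³)
(n(-32, 24) + 986)² + L(1067) = ((-57*24 - 57*(-32) - 3*(-32)² - 3*24*(-32)) + 986)² + (45 + 1067² + 1067³) = ((-1368 + 1824 - 3*1024 + 2304) + 986)² + (45 + 1138489 + 1214767763) = ((-1368 + 1824 - 3072 + 2304) + 986)² + 1215906297 = (-312 + 986)² + 1215906297 = 674² + 1215906297 = 454276 + 1215906297 = 1216360573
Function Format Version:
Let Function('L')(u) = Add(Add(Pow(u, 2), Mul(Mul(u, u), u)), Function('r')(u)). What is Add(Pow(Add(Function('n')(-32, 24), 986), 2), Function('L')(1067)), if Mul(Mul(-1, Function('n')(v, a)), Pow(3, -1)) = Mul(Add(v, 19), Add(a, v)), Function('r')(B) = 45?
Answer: 1216360573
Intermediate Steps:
Function('n')(v, a) = Mul(-3, Add(19, v), Add(a, v)) (Function('n')(v, a) = Mul(-3, Mul(Add(v, 19), Add(a, v))) = Mul(-3, Mul(Add(19, v), Add(a, v))) = Mul(-3, Add(19, v), Add(a, v)))
Function('L')(u) = Add(45, Pow(u, 2), Pow(u, 3)) (Function('L')(u) = Add(Add(Pow(u, 2), Mul(Mul(u, u), u)), 45) = Add(Add(Pow(u, 2), Mul(Pow(u, 2), u)), 45) = Add(Add(Pow(u, 2), Pow(u, 3)), 45) = Add(45, Pow(u, 2), Pow(u, 3)))
Add(Pow(Add(Function('n')(-32, 24), 986), 2), Function('L')(1067)) = Add(Pow(Add(Add(Mul(-57, 24), Mul(-57, -32), Mul(-3, Pow(-32, 2)), Mul(-3, 24, -32)), 986), 2), Add(45, Pow(1067, 2), Pow(1067, 3))) = Add(Pow(Add(Add(-1368, 1824, Mul(-3, 1024), 2304), 986), 2), Add(45, 1138489, 1214767763)) = Add(Pow(Add(Add(-1368, 1824, -3072, 2304), 986), 2), 1215906297) = Add(Pow(Add(-312, 986), 2), 1215906297) = Add(Pow(674, 2), 1215906297) = Add(454276, 1215906297) = 1216360573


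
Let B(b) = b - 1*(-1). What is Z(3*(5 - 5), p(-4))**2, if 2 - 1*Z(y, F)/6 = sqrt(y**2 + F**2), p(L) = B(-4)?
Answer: 36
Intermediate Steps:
B(b) = 1 + b (B(b) = b + 1 = 1 + b)
p(L) = -3 (p(L) = 1 - 4 = -3)
Z(y, F) = 12 - 6*sqrt(F**2 + y**2) (Z(y, F) = 12 - 6*sqrt(y**2 + F**2) = 12 - 6*sqrt(F**2 + y**2))
Z(3*(5 - 5), p(-4))**2 = (12 - 6*sqrt((-3)**2 + (3*(5 - 5))**2))**2 = (12 - 6*sqrt(9 + (3*0)**2))**2 = (12 - 6*sqrt(9 + 0**2))**2 = (12 - 6*sqrt(9 + 0))**2 = (12 - 6*sqrt(9))**2 = (12 - 6*3)**2 = (12 - 18)**2 = (-6)**2 = 36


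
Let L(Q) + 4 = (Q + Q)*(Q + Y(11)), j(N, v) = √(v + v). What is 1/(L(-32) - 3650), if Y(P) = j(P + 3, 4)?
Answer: -803/1273234 + 32*√2/636617 ≈ -0.00055959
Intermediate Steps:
j(N, v) = √2*√v (j(N, v) = √(2*v) = √2*√v)
Y(P) = 2*√2 (Y(P) = √2*√4 = √2*2 = 2*√2)
L(Q) = -4 + 2*Q*(Q + 2*√2) (L(Q) = -4 + (Q + Q)*(Q + 2*√2) = -4 + (2*Q)*(Q + 2*√2) = -4 + 2*Q*(Q + 2*√2))
1/(L(-32) - 3650) = 1/((-4 + 2*(-32)² + 4*(-32)*√2) - 3650) = 1/((-4 + 2*1024 - 128*√2) - 3650) = 1/((-4 + 2048 - 128*√2) - 3650) = 1/((2044 - 128*√2) - 3650) = 1/(-1606 - 128*√2)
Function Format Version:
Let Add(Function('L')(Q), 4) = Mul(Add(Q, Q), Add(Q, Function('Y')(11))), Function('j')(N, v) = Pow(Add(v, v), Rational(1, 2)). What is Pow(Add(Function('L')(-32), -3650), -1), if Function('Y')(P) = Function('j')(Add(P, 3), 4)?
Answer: Add(Rational(-803, 1273234), Mul(Rational(32, 636617), Pow(2, Rational(1, 2)))) ≈ -0.00055959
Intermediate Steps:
Function('j')(N, v) = Mul(Pow(2, Rational(1, 2)), Pow(v, Rational(1, 2))) (Function('j')(N, v) = Pow(Mul(2, v), Rational(1, 2)) = Mul(Pow(2, Rational(1, 2)), Pow(v, Rational(1, 2))))
Function('Y')(P) = Mul(2, Pow(2, Rational(1, 2))) (Function('Y')(P) = Mul(Pow(2, Rational(1, 2)), Pow(4, Rational(1, 2))) = Mul(Pow(2, Rational(1, 2)), 2) = Mul(2, Pow(2, Rational(1, 2))))
Function('L')(Q) = Add(-4, Mul(2, Q, Add(Q, Mul(2, Pow(2, Rational(1, 2)))))) (Function('L')(Q) = Add(-4, Mul(Add(Q, Q), Add(Q, Mul(2, Pow(2, Rational(1, 2)))))) = Add(-4, Mul(Mul(2, Q), Add(Q, Mul(2, Pow(2, Rational(1, 2)))))) = Add(-4, Mul(2, Q, Add(Q, Mul(2, Pow(2, Rational(1, 2)))))))
Pow(Add(Function('L')(-32), -3650), -1) = Pow(Add(Add(-4, Mul(2, Pow(-32, 2)), Mul(4, -32, Pow(2, Rational(1, 2)))), -3650), -1) = Pow(Add(Add(-4, Mul(2, 1024), Mul(-128, Pow(2, Rational(1, 2)))), -3650), -1) = Pow(Add(Add(-4, 2048, Mul(-128, Pow(2, Rational(1, 2)))), -3650), -1) = Pow(Add(Add(2044, Mul(-128, Pow(2, Rational(1, 2)))), -3650), -1) = Pow(Add(-1606, Mul(-128, Pow(2, Rational(1, 2)))), -1)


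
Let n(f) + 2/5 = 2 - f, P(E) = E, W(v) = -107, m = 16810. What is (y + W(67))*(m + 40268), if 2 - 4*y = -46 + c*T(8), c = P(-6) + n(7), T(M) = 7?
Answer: -42837039/10 ≈ -4.2837e+6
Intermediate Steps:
n(f) = 8/5 - f (n(f) = -⅖ + (2 - f) = 8/5 - f)
c = -57/5 (c = -6 + (8/5 - 1*7) = -6 + (8/5 - 7) = -6 - 27/5 = -57/5 ≈ -11.400)
y = 639/20 (y = ½ - (-46 - 57/5*7)/4 = ½ - (-46 - 399/5)/4 = ½ - ¼*(-629/5) = ½ + 629/20 = 639/20 ≈ 31.950)
(y + W(67))*(m + 40268) = (639/20 - 107)*(16810 + 40268) = -1501/20*57078 = -42837039/10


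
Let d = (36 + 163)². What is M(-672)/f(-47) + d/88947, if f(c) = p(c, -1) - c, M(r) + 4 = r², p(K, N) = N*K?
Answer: 20085204377/4180509 ≈ 4804.5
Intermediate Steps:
p(K, N) = K*N
M(r) = -4 + r²
f(c) = -2*c (f(c) = c*(-1) - c = -c - c = -2*c)
d = 39601 (d = 199² = 39601)
M(-672)/f(-47) + d/88947 = (-4 + (-672)²)/((-2*(-47))) + 39601/88947 = (-4 + 451584)/94 + 39601*(1/88947) = 451580*(1/94) + 39601/88947 = 225790/47 + 39601/88947 = 20085204377/4180509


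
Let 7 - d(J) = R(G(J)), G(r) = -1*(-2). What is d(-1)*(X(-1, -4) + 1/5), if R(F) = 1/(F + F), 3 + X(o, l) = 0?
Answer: -189/10 ≈ -18.900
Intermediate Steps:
X(o, l) = -3 (X(o, l) = -3 + 0 = -3)
G(r) = 2
R(F) = 1/(2*F)
d(J) = 27/4 (d(J) = 7 - 1/(2*2) = 7 - 1*¼ = 7 - ¼ = 27/4)
d(-1)*(X(-1, -4) + 1/5) = 27*(-3 + 1/5)/4 = 27*(-3 + ⅕)/4 = (27/4)*(-14/5) = -189/10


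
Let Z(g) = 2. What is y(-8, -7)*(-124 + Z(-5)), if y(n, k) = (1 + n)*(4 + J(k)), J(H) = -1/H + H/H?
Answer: 4392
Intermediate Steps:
J(H) = 1 - 1/H (J(H) = -1/H + 1 = 1 - 1/H)
y(n, k) = (1 + n)*(4 + (-1 + k)/k)
y(-8, -7)*(-124 + Z(-5)) = (5 - 1/(-7) + 5*(-8) - 1*(-8)/(-7))*(-124 + 2) = (5 - 1*(-⅐) - 40 - 1*(-8)*(-⅐))*(-122) = (5 + ⅐ - 40 - 8/7)*(-122) = -36*(-122) = 4392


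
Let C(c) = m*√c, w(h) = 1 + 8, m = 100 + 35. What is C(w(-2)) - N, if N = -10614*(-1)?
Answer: -10209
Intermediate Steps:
m = 135
w(h) = 9
C(c) = 135*√c
N = 10614
C(w(-2)) - N = 135*√9 - 1*10614 = 135*3 - 10614 = 405 - 10614 = -10209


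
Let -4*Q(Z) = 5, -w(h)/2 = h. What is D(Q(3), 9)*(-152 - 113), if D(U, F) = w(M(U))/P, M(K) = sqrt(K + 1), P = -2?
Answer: -265*I/2 ≈ -132.5*I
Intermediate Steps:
M(K) = sqrt(1 + K)
w(h) = -2*h
Q(Z) = -5/4 (Q(Z) = -1/4*5 = -5/4)
D(U, F) = sqrt(1 + U) (D(U, F) = -2*sqrt(1 + U)/(-2) = -2*sqrt(1 + U)*(-1/2) = sqrt(1 + U))
D(Q(3), 9)*(-152 - 113) = sqrt(1 - 5/4)*(-152 - 113) = sqrt(-1/4)*(-265) = (I/2)*(-265) = -265*I/2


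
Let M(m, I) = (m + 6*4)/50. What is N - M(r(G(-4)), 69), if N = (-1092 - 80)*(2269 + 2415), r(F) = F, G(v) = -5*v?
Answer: -137241222/25 ≈ -5.4896e+6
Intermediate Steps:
M(m, I) = 12/25 + m/50 (M(m, I) = (m + 24)*(1/50) = (24 + m)*(1/50) = 12/25 + m/50)
N = -5489648 (N = -1172*4684 = -5489648)
N - M(r(G(-4)), 69) = -5489648 - (12/25 + (-5*(-4))/50) = -5489648 - (12/25 + (1/50)*20) = -5489648 - (12/25 + ⅖) = -5489648 - 1*22/25 = -5489648 - 22/25 = -137241222/25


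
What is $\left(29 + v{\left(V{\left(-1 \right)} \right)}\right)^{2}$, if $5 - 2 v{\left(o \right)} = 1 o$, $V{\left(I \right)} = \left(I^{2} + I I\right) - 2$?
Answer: $\frac{3969}{4} \approx 992.25$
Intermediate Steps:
$V{\left(I \right)} = -2 + 2 I^{2}$ ($V{\left(I \right)} = \left(I^{2} + I^{2}\right) - 2 = 2 I^{2} - 2 = -2 + 2 I^{2}$)
$v{\left(o \right)} = \frac{5}{2} - \frac{o}{2}$ ($v{\left(o \right)} = \frac{5}{2} - \frac{1 o}{2} = \frac{5}{2} - \frac{o}{2}$)
$\left(29 + v{\left(V{\left(-1 \right)} \right)}\right)^{2} = \left(29 + \left(\frac{5}{2} - \frac{-2 + 2 \left(-1\right)^{2}}{2}\right)\right)^{2} = \left(29 + \left(\frac{5}{2} - \frac{-2 + 2 \cdot 1}{2}\right)\right)^{2} = \left(29 + \left(\frac{5}{2} - \frac{-2 + 2}{2}\right)\right)^{2} = \left(29 + \left(\frac{5}{2} - 0\right)\right)^{2} = \left(29 + \left(\frac{5}{2} + 0\right)\right)^{2} = \left(29 + \frac{5}{2}\right)^{2} = \left(\frac{63}{2}\right)^{2} = \frac{3969}{4}$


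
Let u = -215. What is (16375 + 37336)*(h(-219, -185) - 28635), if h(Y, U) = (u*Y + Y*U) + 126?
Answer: 3173836701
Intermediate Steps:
h(Y, U) = 126 - 215*Y + U*Y (h(Y, U) = (-215*Y + Y*U) + 126 = (-215*Y + U*Y) + 126 = 126 - 215*Y + U*Y)
(16375 + 37336)*(h(-219, -185) - 28635) = (16375 + 37336)*((126 - 215*(-219) - 185*(-219)) - 28635) = 53711*((126 + 47085 + 40515) - 28635) = 53711*(87726 - 28635) = 53711*59091 = 3173836701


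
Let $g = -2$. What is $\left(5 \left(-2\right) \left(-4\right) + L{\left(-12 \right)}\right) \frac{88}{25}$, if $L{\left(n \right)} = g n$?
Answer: $\frac{5632}{25} \approx 225.28$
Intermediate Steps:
$L{\left(n \right)} = - 2 n$
$\left(5 \left(-2\right) \left(-4\right) + L{\left(-12 \right)}\right) \frac{88}{25} = \left(5 \left(-2\right) \left(-4\right) - -24\right) \frac{88}{25} = \left(\left(-10\right) \left(-4\right) + 24\right) 88 \cdot \frac{1}{25} = \left(40 + 24\right) \frac{88}{25} = 64 \cdot \frac{88}{25} = \frac{5632}{25}$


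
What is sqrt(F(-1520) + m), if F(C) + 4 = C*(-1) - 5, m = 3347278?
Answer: sqrt(3348789) ≈ 1830.0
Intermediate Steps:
F(C) = -9 - C (F(C) = -4 + (C*(-1) - 5) = -4 + (-C - 5) = -4 + (-5 - C) = -9 - C)
sqrt(F(-1520) + m) = sqrt((-9 - 1*(-1520)) + 3347278) = sqrt((-9 + 1520) + 3347278) = sqrt(1511 + 3347278) = sqrt(3348789)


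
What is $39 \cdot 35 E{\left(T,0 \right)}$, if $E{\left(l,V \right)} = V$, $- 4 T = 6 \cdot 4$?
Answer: $0$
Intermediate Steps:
$T = -6$ ($T = - \frac{6 \cdot 4}{4} = \left(- \frac{1}{4}\right) 24 = -6$)
$39 \cdot 35 E{\left(T,0 \right)} = 39 \cdot 35 \cdot 0 = 1365 \cdot 0 = 0$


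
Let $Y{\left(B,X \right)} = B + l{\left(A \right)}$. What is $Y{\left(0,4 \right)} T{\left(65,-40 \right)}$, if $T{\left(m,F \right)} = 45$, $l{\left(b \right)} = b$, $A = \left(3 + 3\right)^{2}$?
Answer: $1620$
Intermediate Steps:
$A = 36$ ($A = 6^{2} = 36$)
$Y{\left(B,X \right)} = 36 + B$ ($Y{\left(B,X \right)} = B + 36 = 36 + B$)
$Y{\left(0,4 \right)} T{\left(65,-40 \right)} = \left(36 + 0\right) 45 = 36 \cdot 45 = 1620$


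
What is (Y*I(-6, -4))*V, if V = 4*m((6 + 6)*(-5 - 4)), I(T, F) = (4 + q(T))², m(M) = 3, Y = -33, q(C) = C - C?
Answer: -6336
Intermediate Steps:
q(C) = 0
I(T, F) = 16 (I(T, F) = (4 + 0)² = 4² = 16)
V = 12 (V = 4*3 = 12)
(Y*I(-6, -4))*V = -33*16*12 = -528*12 = -6336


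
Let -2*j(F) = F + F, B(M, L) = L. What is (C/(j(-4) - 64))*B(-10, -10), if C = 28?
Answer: 14/3 ≈ 4.6667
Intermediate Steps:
j(F) = -F (j(F) = -(F + F)/2 = -F)
(C/(j(-4) - 64))*B(-10, -10) = (28/(-1*(-4) - 64))*(-10) = (28/(4 - 64))*(-10) = (28/(-60))*(-10) = (28*(-1/60))*(-10) = -7/15*(-10) = 14/3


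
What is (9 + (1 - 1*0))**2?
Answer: 100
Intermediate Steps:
(9 + (1 - 1*0))**2 = (9 + (1 + 0))**2 = (9 + 1)**2 = 10**2 = 100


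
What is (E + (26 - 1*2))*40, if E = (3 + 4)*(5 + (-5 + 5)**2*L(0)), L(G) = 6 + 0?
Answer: 2360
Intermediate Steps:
L(G) = 6
E = 35 (E = (3 + 4)*(5 + (-5 + 5)**2*6) = 7*(5 + 0**2*6) = 7*(5 + 0*6) = 7*(5 + 0) = 7*5 = 35)
(E + (26 - 1*2))*40 = (35 + (26 - 1*2))*40 = (35 + (26 - 2))*40 = (35 + 24)*40 = 59*40 = 2360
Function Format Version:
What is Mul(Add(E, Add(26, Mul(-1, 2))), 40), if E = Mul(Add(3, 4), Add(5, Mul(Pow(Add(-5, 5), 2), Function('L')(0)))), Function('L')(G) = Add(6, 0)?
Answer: 2360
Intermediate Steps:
Function('L')(G) = 6
E = 35 (E = Mul(Add(3, 4), Add(5, Mul(Pow(Add(-5, 5), 2), 6))) = Mul(7, Add(5, Mul(Pow(0, 2), 6))) = Mul(7, Add(5, Mul(0, 6))) = Mul(7, Add(5, 0)) = Mul(7, 5) = 35)
Mul(Add(E, Add(26, Mul(-1, 2))), 40) = Mul(Add(35, Add(26, Mul(-1, 2))), 40) = Mul(Add(35, Add(26, -2)), 40) = Mul(Add(35, 24), 40) = Mul(59, 40) = 2360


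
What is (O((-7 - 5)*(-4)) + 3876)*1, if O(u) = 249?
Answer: 4125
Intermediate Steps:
(O((-7 - 5)*(-4)) + 3876)*1 = (249 + 3876)*1 = 4125*1 = 4125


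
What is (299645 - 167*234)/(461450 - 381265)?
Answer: 260567/80185 ≈ 3.2496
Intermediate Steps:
(299645 - 167*234)/(461450 - 381265) = (299645 - 39078)/80185 = 260567*(1/80185) = 260567/80185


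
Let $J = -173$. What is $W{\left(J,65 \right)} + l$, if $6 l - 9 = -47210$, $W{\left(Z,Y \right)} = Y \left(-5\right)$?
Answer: $- \frac{49151}{6} \approx -8191.8$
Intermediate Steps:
$W{\left(Z,Y \right)} = - 5 Y$
$l = - \frac{47201}{6}$ ($l = \frac{3}{2} + \frac{1}{6} \left(-47210\right) = \frac{3}{2} - \frac{23605}{3} = - \frac{47201}{6} \approx -7866.8$)
$W{\left(J,65 \right)} + l = \left(-5\right) 65 - \frac{47201}{6} = -325 - \frac{47201}{6} = - \frac{49151}{6}$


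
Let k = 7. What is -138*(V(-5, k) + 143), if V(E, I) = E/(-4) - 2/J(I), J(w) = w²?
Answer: -1950285/98 ≈ -19901.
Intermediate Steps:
V(E, I) = -2/I² - E/4 (V(E, I) = E/(-4) - 2/I² = E*(-¼) - 2/I² = -E/4 - 2/I² = -2/I² - E/4)
-138*(V(-5, k) + 143) = -138*((-2/7² - ¼*(-5)) + 143) = -138*((-2*1/49 + 5/4) + 143) = -138*((-2/49 + 5/4) + 143) = -138*(237/196 + 143) = -138*28265/196 = -1950285/98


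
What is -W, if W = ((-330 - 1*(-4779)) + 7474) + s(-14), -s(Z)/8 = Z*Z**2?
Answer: -33875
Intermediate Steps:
s(Z) = -8*Z**3 (s(Z) = -8*Z*Z**2 = -8*Z**3)
W = 33875 (W = ((-330 - 1*(-4779)) + 7474) - 8*(-14)**3 = ((-330 + 4779) + 7474) - 8*(-2744) = (4449 + 7474) + 21952 = 11923 + 21952 = 33875)
-W = -1*33875 = -33875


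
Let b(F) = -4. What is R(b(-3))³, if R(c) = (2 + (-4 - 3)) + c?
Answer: -729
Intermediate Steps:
R(c) = -5 + c (R(c) = (2 - 7) + c = -5 + c)
R(b(-3))³ = (-5 - 4)³ = (-9)³ = -729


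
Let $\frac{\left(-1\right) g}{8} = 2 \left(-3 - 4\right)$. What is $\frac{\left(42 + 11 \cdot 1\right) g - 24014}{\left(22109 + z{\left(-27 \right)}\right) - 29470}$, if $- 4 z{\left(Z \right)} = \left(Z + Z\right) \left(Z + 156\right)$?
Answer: $\frac{36156}{11239} \approx 3.217$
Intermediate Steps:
$z{\left(Z \right)} = - \frac{Z \left(156 + Z\right)}{2}$ ($z{\left(Z \right)} = - \frac{\left(Z + Z\right) \left(Z + 156\right)}{4} = - \frac{2 Z \left(156 + Z\right)}{4} = - \frac{Z \left(156 + Z\right)}{2}$)
$g = 112$ ($g = - 8 \cdot 2 \left(-3 - 4\right) = - 8 \cdot 2 \left(-7\right) = \left(-8\right) \left(-14\right) = 112$)
$\frac{\left(42 + 11 \cdot 1\right) g - 24014}{\left(22109 + z{\left(-27 \right)}\right) - 29470} = \frac{\left(42 + 11 \cdot 1\right) 112 - 24014}{\left(22109 - - \frac{27 \left(156 - 27\right)}{2}\right) - 29470} = \frac{\left(42 + 11\right) 112 - 24014}{\left(22109 - \left(- \frac{27}{2}\right) 129\right) - 29470} = \frac{53 \cdot 112 - 24014}{\left(22109 + \frac{3483}{2}\right) - 29470} = \frac{5936 - 24014}{\frac{47701}{2} - 29470} = - \frac{18078}{- \frac{11239}{2}} = \left(-18078\right) \left(- \frac{2}{11239}\right) = \frac{36156}{11239}$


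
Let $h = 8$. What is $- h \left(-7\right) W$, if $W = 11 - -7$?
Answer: $1008$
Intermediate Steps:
$W = 18$ ($W = 11 + 7 = 18$)
$- h \left(-7\right) W = \left(-1\right) 8 \left(-7\right) 18 = \left(-8\right) \left(-7\right) 18 = 56 \cdot 18 = 1008$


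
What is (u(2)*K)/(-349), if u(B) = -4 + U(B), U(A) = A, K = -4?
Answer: -8/349 ≈ -0.022923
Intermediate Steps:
u(B) = -4 + B
(u(2)*K)/(-349) = ((-4 + 2)*(-4))/(-349) = -2*(-4)*(-1/349) = 8*(-1/349) = -8/349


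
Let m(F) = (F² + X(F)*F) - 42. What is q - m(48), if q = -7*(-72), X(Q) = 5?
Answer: -1998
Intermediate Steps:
q = 504
m(F) = -42 + F² + 5*F (m(F) = (F² + 5*F) - 42 = -42 + F² + 5*F)
q - m(48) = 504 - (-42 + 48² + 5*48) = 504 - (-42 + 2304 + 240) = 504 - 1*2502 = 504 - 2502 = -1998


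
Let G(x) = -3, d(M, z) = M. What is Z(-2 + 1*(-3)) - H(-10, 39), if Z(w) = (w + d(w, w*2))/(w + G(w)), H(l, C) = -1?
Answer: 9/4 ≈ 2.2500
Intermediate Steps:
Z(w) = 2*w/(-3 + w) (Z(w) = (w + w)/(w - 3) = (2*w)/(-3 + w) = 2*w/(-3 + w))
Z(-2 + 1*(-3)) - H(-10, 39) = 2*(-2 + 1*(-3))/(-3 + (-2 + 1*(-3))) - 1*(-1) = 2*(-2 - 3)/(-3 + (-2 - 3)) + 1 = 2*(-5)/(-3 - 5) + 1 = 2*(-5)/(-8) + 1 = 2*(-5)*(-1/8) + 1 = 5/4 + 1 = 9/4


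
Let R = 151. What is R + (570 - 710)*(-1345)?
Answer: 188451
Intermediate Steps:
R + (570 - 710)*(-1345) = 151 + (570 - 710)*(-1345) = 151 - 140*(-1345) = 151 + 188300 = 188451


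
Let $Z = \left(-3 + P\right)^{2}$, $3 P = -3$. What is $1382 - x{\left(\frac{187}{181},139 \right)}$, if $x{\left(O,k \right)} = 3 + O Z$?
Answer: $\frac{246607}{181} \approx 1362.5$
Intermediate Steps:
$P = -1$ ($P = \frac{1}{3} \left(-3\right) = -1$)
$Z = 16$ ($Z = \left(-3 - 1\right)^{2} = \left(-4\right)^{2} = 16$)
$x{\left(O,k \right)} = 3 + 16 O$ ($x{\left(O,k \right)} = 3 + O 16 = 3 + 16 O$)
$1382 - x{\left(\frac{187}{181},139 \right)} = 1382 - \left(3 + 16 \cdot \frac{187}{181}\right) = 1382 - \left(3 + \frac{2992}{181}\right) = 1382 - \frac{3535}{181} = \frac{246607}{181}$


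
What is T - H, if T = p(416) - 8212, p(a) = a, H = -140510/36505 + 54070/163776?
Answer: -4658846155207/597864288 ≈ -7792.5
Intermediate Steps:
H = -2103834041/597864288 (H = -140510*1/36505 + 54070*(1/163776) = -28102/7301 + 27035/81888 = -2103834041/597864288 ≈ -3.5189)
T = -7796 (T = 416 - 8212 = -7796)
T - H = -7796 - 1*(-2103834041/597864288) = -7796 + 2103834041/597864288 = -4658846155207/597864288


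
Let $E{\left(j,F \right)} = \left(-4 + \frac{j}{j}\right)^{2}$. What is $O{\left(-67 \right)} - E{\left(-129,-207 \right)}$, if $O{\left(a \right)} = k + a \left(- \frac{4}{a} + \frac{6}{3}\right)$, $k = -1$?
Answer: $-148$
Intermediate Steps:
$E{\left(j,F \right)} = 9$ ($E{\left(j,F \right)} = \left(-4 + 1\right)^{2} = \left(-3\right)^{2} = 9$)
$O{\left(a \right)} = -1 + a \left(2 - \frac{4}{a}\right)$ ($O{\left(a \right)} = -1 + a \left(- \frac{4}{a} + \frac{6}{3}\right) = -1 + a \left(- \frac{4}{a} + 6 \cdot \frac{1}{3}\right) = -1 + a \left(- \frac{4}{a} + 2\right) = -1 + a \left(2 - \frac{4}{a}\right)$)
$O{\left(-67 \right)} - E{\left(-129,-207 \right)} = \left(-5 + 2 \left(-67\right)\right) - 9 = \left(-5 - 134\right) - 9 = -139 - 9 = -148$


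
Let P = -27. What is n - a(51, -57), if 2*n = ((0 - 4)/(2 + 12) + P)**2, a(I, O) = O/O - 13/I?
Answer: 1856807/4998 ≈ 371.51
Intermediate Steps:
a(I, O) = 1 - 13/I
n = 36481/98 (n = ((0 - 4)/(2 + 12) - 27)**2/2 = (-4/14 - 27)**2/2 = (-4*1/14 - 27)**2/2 = (-2/7 - 27)**2/2 = (-191/7)**2/2 = (1/2)*(36481/49) = 36481/98 ≈ 372.25)
n - a(51, -57) = 36481/98 - (-13 + 51)/51 = 36481/98 - 38/51 = 1856807/4998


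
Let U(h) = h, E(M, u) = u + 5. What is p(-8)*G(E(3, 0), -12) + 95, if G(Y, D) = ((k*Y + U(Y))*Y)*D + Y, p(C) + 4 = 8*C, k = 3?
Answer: 81355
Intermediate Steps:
E(M, u) = 5 + u
p(C) = -4 + 8*C
G(Y, D) = Y + 4*D*Y**2 (G(Y, D) = ((3*Y + Y)*Y)*D + Y = ((4*Y)*Y)*D + Y = (4*Y**2)*D + Y = 4*D*Y**2 + Y = Y + 4*D*Y**2)
p(-8)*G(E(3, 0), -12) + 95 = (-4 + 8*(-8))*((5 + 0)*(1 + 4*(-12)*(5 + 0))) + 95 = (-4 - 64)*(5*(1 + 4*(-12)*5)) + 95 = -340*(1 - 240) + 95 = -340*(-239) + 95 = -68*(-1195) + 95 = 81260 + 95 = 81355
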